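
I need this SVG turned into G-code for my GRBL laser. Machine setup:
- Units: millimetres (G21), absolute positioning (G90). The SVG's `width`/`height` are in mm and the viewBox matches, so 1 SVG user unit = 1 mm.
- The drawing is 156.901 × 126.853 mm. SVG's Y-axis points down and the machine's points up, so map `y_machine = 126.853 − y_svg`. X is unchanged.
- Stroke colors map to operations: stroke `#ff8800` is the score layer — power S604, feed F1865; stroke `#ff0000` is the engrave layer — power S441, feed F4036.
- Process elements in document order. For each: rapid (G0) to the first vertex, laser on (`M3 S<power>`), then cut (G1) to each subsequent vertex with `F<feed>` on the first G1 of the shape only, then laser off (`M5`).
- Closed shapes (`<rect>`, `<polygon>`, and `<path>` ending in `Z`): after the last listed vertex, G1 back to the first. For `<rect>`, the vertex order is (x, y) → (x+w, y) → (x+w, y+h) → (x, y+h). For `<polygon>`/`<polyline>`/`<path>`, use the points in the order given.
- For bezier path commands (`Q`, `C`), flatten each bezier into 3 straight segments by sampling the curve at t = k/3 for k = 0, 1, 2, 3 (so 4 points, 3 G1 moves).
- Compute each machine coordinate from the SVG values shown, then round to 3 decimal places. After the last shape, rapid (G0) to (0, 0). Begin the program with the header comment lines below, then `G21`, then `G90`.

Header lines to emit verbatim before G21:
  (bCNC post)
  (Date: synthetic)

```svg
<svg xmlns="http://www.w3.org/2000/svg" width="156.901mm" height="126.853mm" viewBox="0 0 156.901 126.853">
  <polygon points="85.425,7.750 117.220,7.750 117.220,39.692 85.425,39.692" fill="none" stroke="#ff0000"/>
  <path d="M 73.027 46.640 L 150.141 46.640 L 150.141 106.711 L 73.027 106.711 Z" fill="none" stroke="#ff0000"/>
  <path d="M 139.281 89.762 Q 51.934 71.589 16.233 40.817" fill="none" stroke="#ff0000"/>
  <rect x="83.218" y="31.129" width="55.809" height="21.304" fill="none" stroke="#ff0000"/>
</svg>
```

(bCNC post)
(Date: synthetic)
G21
G90
G0 X85.425 Y119.103
M3 S441
G1 X117.220 Y119.103 F4036
G1 X117.220 Y87.161
G1 X85.425 Y87.161
G1 X85.425 Y119.103
M5
G0 X73.027 Y80.213
M3 S441
G1 X150.141 Y80.213 F4036
G1 X150.141 Y20.142
G1 X73.027 Y20.142
G1 X73.027 Y80.213
M5
G0 X139.281 Y37.091
M3 S441
G1 X86.788 Y50.606 F4036
G1 X45.772 Y66.921
G1 X16.233 Y86.036
M5
G0 X83.218 Y95.724
M3 S441
G1 X139.027 Y95.724 F4036
G1 X139.027 Y74.420
G1 X83.218 Y74.420
G1 X83.218 Y95.724
M5
G0 X0.000 Y0.000

1 u = 1 mm; y_m = 126.853 − y.

[1] `<polygon>` rectangle, #ff0000→engrave S441 F4036: (85.425,119.103) → (117.220,119.103) → (117.220,87.161) → (85.425,87.161) → (85.425,119.103) (closed)

[2] `<path>` rectangle, #ff0000→engrave S441 F4036: (73.027,80.213) → (150.141,80.213) → (150.141,20.142) → (73.027,20.142) → (73.027,80.213) (closed)

[3] `<path>` quadratic bezier, #ff0000→engrave S441 F4036: (139.281,37.091) → (86.788,50.606) → (45.772,66.921) → (16.233,86.036)

[4] `<rect>` rectangle, #ff0000→engrave S441 F4036: (83.218,95.724) → (139.027,95.724) → (139.027,74.420) → (83.218,74.420) → (83.218,95.724) (closed)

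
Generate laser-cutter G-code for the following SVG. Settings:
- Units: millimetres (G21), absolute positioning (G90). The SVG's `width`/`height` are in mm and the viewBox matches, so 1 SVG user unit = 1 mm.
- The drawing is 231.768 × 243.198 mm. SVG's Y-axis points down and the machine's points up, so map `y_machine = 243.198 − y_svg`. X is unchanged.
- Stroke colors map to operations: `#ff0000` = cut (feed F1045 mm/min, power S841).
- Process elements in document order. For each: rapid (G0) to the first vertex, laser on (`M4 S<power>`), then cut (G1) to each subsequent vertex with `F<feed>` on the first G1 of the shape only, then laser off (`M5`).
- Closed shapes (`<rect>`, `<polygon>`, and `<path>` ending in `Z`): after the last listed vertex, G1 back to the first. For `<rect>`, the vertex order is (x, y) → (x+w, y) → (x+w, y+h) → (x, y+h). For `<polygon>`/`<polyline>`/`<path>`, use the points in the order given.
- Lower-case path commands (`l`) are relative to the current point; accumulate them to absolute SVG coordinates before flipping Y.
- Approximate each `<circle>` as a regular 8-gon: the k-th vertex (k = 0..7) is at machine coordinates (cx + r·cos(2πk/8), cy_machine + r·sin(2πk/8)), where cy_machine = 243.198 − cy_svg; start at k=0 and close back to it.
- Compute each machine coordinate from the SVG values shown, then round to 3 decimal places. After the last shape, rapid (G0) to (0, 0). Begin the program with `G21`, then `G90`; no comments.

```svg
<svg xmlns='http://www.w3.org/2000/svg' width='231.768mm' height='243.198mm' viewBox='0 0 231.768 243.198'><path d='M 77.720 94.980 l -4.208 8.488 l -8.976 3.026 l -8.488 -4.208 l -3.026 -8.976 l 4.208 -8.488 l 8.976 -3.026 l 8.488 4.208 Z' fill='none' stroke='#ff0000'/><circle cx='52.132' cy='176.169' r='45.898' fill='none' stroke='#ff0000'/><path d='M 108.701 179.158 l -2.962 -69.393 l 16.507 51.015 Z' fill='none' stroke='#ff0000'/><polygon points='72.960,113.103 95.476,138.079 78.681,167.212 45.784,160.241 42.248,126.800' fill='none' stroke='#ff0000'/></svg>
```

Since the viewBox matches the mm dimensions, user units are millimetres directly. The only transform is the Y-flip y_m = 243.198 − y_svg.

Shape 1 is a regular polygon drawn with `<path>`. Its stroke #ff0000 means cut at S841, F1045. After flipping Y the toolpath is (77.720,148.218) → (73.512,139.730) → (64.536,136.704) → (56.048,140.912) → (53.022,149.888) → (57.230,158.376) → (66.206,161.402) → (74.694,157.194) → (77.720,148.218), returning to the start.

Shape 2 is a circle drawn with `<circle>`. Its stroke #ff0000 means cut at S841, F1045. After flipping Y the toolpath is (98.030,67.029) → (84.587,99.484) → (52.132,112.927) → (19.677,99.484) → (6.234,67.029) → (19.677,34.574) → (52.132,21.131) → (84.587,34.574) → (98.030,67.029), returning to the start.

Shape 3 is a closed polygon drawn with `<path>`. Its stroke #ff0000 means cut at S841, F1045. After flipping Y the toolpath is (108.701,64.040) → (105.739,133.433) → (122.246,82.418) → (108.701,64.040), returning to the start.

Shape 4 is a regular polygon drawn with `<polygon>`. Its stroke #ff0000 means cut at S841, F1045. After flipping Y the toolpath is (72.960,130.095) → (95.476,105.119) → (78.681,75.986) → (45.784,82.957) → (42.248,116.398) → (72.960,130.095), returning to the start.

G21
G90
G0 X77.720 Y148.218
M4 S841
G1 X73.512 Y139.730 F1045
G1 X64.536 Y136.704
G1 X56.048 Y140.912
G1 X53.022 Y149.888
G1 X57.230 Y158.376
G1 X66.206 Y161.402
G1 X74.694 Y157.194
G1 X77.720 Y148.218
M5
G0 X98.030 Y67.029
M4 S841
G1 X84.587 Y99.484 F1045
G1 X52.132 Y112.927
G1 X19.677 Y99.484
G1 X6.234 Y67.029
G1 X19.677 Y34.574
G1 X52.132 Y21.131
G1 X84.587 Y34.574
G1 X98.030 Y67.029
M5
G0 X108.701 Y64.040
M4 S841
G1 X105.739 Y133.433 F1045
G1 X122.246 Y82.418
G1 X108.701 Y64.040
M5
G0 X72.960 Y130.095
M4 S841
G1 X95.476 Y105.119 F1045
G1 X78.681 Y75.986
G1 X45.784 Y82.957
G1 X42.248 Y116.398
G1 X72.960 Y130.095
M5
G0 X0.000 Y0.000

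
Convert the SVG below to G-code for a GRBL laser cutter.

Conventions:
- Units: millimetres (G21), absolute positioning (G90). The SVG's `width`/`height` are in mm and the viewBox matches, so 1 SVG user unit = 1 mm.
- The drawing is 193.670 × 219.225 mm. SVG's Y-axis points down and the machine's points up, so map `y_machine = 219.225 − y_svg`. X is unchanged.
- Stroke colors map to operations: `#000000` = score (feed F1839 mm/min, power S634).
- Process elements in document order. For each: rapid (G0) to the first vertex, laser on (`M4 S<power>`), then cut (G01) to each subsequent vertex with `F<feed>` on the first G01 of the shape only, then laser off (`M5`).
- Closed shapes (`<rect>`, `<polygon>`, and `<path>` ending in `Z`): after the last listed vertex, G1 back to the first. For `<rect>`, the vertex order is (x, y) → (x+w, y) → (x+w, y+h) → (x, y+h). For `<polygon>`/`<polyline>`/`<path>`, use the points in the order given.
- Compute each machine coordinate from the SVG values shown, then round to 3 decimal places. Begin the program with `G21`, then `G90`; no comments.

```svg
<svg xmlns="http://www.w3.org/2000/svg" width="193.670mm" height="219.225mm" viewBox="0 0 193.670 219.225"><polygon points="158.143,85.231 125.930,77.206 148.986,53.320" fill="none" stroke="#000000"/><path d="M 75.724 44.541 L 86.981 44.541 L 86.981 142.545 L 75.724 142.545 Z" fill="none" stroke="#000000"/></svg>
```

1 u = 1 mm; y_m = 219.225 − y.

[1] `<polygon>` regular polygon, #000000→score S634 F1839: (158.143,133.994) → (125.930,142.019) → (148.986,165.905) → (158.143,133.994) (closed)

[2] `<path>` rectangle, #000000→score S634 F1839: (75.724,174.684) → (86.981,174.684) → (86.981,76.680) → (75.724,76.680) → (75.724,174.684) (closed)

G21
G90
G0 X158.143 Y133.994
M4 S634
G01 X125.930 Y142.019 F1839
G01 X148.986 Y165.905
G01 X158.143 Y133.994
M5
G0 X75.724 Y174.684
M4 S634
G01 X86.981 Y174.684 F1839
G01 X86.981 Y76.680
G01 X75.724 Y76.680
G01 X75.724 Y174.684
M5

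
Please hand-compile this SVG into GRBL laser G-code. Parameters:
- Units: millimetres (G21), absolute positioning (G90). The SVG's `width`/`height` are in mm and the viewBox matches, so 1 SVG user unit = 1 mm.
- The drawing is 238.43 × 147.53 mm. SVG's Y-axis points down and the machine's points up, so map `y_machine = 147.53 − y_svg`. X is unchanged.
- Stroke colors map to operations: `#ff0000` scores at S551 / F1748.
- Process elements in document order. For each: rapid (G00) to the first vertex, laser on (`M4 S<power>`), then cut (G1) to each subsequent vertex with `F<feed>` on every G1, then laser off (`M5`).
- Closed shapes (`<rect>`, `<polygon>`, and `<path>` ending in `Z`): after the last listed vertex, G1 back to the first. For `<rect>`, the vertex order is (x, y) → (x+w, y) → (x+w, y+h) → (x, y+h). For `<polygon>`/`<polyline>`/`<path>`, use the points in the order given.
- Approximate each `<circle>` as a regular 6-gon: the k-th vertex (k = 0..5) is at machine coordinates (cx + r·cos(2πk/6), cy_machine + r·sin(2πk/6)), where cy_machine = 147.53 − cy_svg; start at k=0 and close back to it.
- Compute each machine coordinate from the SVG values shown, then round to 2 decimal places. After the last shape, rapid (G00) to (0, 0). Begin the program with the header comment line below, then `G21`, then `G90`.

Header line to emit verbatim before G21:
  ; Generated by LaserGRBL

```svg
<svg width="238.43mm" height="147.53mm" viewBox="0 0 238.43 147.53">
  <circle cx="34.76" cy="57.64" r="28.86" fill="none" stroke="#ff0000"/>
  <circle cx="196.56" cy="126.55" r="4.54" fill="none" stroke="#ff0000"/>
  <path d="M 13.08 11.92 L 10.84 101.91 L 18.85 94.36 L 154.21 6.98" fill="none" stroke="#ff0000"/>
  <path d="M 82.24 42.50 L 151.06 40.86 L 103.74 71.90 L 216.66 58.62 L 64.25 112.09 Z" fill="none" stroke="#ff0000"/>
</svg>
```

; Generated by LaserGRBL
G21
G90
G00 X63.62 Y89.89
M4 S551
G1 X49.19 Y114.88 F1748
G1 X20.33 Y114.88 F1748
G1 X5.90 Y89.89 F1748
G1 X20.33 Y64.90 F1748
G1 X49.19 Y64.90 F1748
G1 X63.62 Y89.89 F1748
M5
G00 X201.10 Y20.98
M4 S551
G1 X198.83 Y24.91 F1748
G1 X194.29 Y24.91 F1748
G1 X192.02 Y20.98 F1748
G1 X194.29 Y17.05 F1748
G1 X198.83 Y17.05 F1748
G1 X201.10 Y20.98 F1748
M5
G00 X13.08 Y135.61
M4 S551
G1 X10.84 Y45.62 F1748
G1 X18.85 Y53.17 F1748
G1 X154.21 Y140.55 F1748
M5
G00 X82.24 Y105.03
M4 S551
G1 X151.06 Y106.67 F1748
G1 X103.74 Y75.63 F1748
G1 X216.66 Y88.91 F1748
G1 X64.25 Y35.44 F1748
G1 X82.24 Y105.03 F1748
M5
G00 X0.00 Y0.00

viewBox `0 0 238.43 147.53` with mm width/height → 1 unit = 1 mm. Flip: y_m = 147.53 − y_svg.

**Shape 1** — `<circle>` circle, stroke `#ff0000` → score (S551, F1748). Machine vertices: (63.62,89.89) → (49.19,114.88) → (20.33,114.88) → (5.90,89.89) → (20.33,64.90) → (49.19,64.90) → (63.62,89.89). Closed: final G1 returns to the first vertex.

**Shape 2** — `<circle>` circle, stroke `#ff0000` → score (S551, F1748). Machine vertices: (201.10,20.98) → (198.83,24.91) → (194.29,24.91) → (192.02,20.98) → (194.29,17.05) → (198.83,17.05) → (201.10,20.98). Closed: final G1 returns to the first vertex.

**Shape 3** — `<path>` open polyline, stroke `#ff0000` → score (S551, F1748). Machine vertices: (13.08,135.61) → (10.84,45.62) → (18.85,53.17) → (154.21,140.55). Open path.

**Shape 4** — `<path>` closed polygon, stroke `#ff0000` → score (S551, F1748). Machine vertices: (82.24,105.03) → (151.06,106.67) → (103.74,75.63) → (216.66,88.91) → (64.25,35.44) → (82.24,105.03). Closed: final G1 returns to the first vertex.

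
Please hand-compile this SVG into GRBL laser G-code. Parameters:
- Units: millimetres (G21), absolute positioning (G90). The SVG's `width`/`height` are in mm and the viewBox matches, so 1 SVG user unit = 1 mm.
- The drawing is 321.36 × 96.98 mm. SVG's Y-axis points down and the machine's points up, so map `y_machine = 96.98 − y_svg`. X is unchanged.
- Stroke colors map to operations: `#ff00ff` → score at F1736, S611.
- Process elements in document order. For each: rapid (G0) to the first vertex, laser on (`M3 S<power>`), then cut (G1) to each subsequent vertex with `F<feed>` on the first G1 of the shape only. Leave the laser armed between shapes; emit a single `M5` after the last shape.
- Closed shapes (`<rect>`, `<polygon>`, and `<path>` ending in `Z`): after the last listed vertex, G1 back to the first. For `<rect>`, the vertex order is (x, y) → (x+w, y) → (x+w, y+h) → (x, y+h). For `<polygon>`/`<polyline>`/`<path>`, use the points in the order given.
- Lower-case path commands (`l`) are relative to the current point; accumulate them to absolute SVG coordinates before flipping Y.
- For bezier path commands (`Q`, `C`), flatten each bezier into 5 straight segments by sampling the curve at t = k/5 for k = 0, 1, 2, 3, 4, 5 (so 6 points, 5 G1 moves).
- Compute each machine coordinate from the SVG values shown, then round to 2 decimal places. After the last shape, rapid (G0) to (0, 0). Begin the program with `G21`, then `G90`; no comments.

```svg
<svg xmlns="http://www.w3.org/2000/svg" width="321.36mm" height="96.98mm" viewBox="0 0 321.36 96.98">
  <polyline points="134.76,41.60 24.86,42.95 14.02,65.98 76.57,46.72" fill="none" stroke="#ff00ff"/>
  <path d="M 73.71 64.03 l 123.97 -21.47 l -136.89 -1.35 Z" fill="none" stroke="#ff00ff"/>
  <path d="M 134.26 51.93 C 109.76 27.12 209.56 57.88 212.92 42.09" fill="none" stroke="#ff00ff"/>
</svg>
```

G21
G90
G0 X134.76 Y55.38
M3 S611
G1 X24.86 Y54.03 F1736
G1 X14.02 Y31.00
G1 X76.57 Y50.26
G0 X73.71 Y32.95
M3 S611
G1 X197.68 Y54.42 F1736
G1 X60.79 Y55.77
G1 X73.71 Y32.95
G0 X134.26 Y45.05
M3 S611
G1 X132.71 Y54.08 F1736
G1 X150.40 Y54.68
G1 X176.72 Y51.75
G1 X201.10 Y50.19
G1 X212.92 Y54.89
M5
G0 X0.00 Y0.00

1 u = 1 mm; y_m = 96.98 − y.

[1] `<polyline>` open polyline, #ff00ff→score S611 F1736: (134.76,55.38) → (24.86,54.03) → (14.02,31.00) → (76.57,50.26)

[2] `<path>` closed polygon, #ff00ff→score S611 F1736: (73.71,32.95) → (197.68,54.42) → (60.79,55.77) → (73.71,32.95) (closed)

[3] `<path>` cubic bezier, #ff00ff→score S611 F1736: (134.26,45.05) → (132.71,54.08) → (150.40,54.68) → (176.72,51.75) → (201.10,50.19) → (212.92,54.89)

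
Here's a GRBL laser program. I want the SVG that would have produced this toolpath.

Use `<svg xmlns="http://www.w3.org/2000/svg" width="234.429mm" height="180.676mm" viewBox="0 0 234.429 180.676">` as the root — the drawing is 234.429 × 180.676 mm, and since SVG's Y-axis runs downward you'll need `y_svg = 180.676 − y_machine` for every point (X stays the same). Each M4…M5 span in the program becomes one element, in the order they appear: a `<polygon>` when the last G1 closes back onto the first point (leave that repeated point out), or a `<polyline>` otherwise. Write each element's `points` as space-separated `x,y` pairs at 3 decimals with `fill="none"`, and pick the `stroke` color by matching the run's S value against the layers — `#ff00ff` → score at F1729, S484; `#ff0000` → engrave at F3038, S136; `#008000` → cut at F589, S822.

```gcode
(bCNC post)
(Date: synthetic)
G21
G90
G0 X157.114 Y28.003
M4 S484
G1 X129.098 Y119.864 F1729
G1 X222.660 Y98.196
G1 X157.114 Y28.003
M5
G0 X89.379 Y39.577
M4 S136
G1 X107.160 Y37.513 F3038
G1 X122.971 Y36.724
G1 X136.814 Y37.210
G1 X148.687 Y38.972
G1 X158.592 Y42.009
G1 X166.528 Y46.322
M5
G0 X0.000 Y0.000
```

<svg xmlns="http://www.w3.org/2000/svg" width="234.429mm" height="180.676mm" viewBox="0 0 234.429 180.676">
  <polygon points="157.114,152.673 129.098,60.812 222.660,82.480" fill="none" stroke="#ff00ff"/>
  <polyline points="89.379,141.099 107.160,143.163 122.971,143.952 136.814,143.466 148.687,141.704 158.592,138.667 166.528,134.354" fill="none" stroke="#ff0000"/>
</svg>

y_svg = 180.676 − y_m.

[1] S484→`#ff00ff` (score); closed run; points: 157.114,152.673 129.098,60.812 222.660,82.480

[2] S136→`#ff0000` (engrave); open run; points: 89.379,141.099 107.160,143.163 122.971,143.952 136.814,143.466 148.687,141.704 158.592,138.667 166.528,134.354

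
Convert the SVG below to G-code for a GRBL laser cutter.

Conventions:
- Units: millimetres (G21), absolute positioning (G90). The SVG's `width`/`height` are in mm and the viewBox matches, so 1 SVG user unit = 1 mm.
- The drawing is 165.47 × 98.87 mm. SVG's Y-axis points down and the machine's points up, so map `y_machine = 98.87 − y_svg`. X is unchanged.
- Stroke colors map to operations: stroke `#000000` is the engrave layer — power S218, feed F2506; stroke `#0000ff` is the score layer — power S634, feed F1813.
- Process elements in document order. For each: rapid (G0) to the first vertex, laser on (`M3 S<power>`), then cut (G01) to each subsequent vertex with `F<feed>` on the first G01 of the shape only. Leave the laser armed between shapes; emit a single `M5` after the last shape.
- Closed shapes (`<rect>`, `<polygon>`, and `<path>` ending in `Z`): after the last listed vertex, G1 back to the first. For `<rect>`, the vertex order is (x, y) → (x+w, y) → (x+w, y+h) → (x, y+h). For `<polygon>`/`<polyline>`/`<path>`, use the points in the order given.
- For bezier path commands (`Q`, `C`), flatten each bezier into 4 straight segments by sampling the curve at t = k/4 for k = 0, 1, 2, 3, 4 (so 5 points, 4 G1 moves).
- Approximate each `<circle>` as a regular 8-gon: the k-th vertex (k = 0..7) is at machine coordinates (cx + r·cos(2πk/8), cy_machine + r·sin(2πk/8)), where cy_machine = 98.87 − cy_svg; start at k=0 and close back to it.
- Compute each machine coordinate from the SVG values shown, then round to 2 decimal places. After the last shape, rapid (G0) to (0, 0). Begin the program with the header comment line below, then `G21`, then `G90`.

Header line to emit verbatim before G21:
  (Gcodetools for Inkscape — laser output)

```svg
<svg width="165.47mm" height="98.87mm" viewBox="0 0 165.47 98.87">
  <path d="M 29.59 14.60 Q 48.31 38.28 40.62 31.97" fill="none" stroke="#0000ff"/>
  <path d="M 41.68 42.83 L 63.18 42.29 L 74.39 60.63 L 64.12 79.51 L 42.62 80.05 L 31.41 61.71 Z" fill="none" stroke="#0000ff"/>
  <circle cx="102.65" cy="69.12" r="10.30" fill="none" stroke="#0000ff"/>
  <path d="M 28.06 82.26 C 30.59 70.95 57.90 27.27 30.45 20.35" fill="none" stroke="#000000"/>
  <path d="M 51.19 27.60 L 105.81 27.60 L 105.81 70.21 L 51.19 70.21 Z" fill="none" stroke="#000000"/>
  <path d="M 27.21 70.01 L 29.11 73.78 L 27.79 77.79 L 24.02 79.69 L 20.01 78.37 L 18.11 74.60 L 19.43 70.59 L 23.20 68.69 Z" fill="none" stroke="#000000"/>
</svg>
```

Since the viewBox matches the mm dimensions, user units are millimetres directly. The only transform is the Y-flip y_m = 98.87 − y_svg.

Shape 1 is a quadratic bezier drawn with `<path>`. Its stroke #0000ff means score at S634, F1813. After flipping Y the toolpath is (29.59,84.27) → (37.30,74.30) → (41.71,68.09) → (42.81,65.62) → (40.62,66.90).

Shape 2 is a regular polygon drawn with `<path>`. Its stroke #0000ff means score at S634, F1813. After flipping Y the toolpath is (41.68,56.04) → (63.18,56.58) → (74.39,38.24) → (64.12,19.36) → (42.62,18.82) → (31.41,37.16) → (41.68,56.04), returning to the start.

Shape 3 is a circle drawn with `<circle>`. Its stroke #0000ff means score at S634, F1813. After flipping Y the toolpath is (112.95,29.75) → (109.93,37.03) → (102.65,40.05) → (95.37,37.03) → (92.35,29.75) → (95.37,22.47) → (102.65,19.45) → (109.93,22.47) → (112.95,29.75), returning to the start.

Shape 4 is a cubic bezier drawn with `<path>`. Its stroke #000000 means engrave at S218, F2506. After flipping Y the toolpath is (28.06,16.61) → (33.36,30.08) → (40.50,49.21) → (42.01,67.52) → (30.45,78.52).

Shape 5 is a rectangle drawn with `<path>`. Its stroke #000000 means engrave at S218, F2506. After flipping Y the toolpath is (51.19,71.27) → (105.81,71.27) → (105.81,28.66) → (51.19,28.66) → (51.19,71.27), returning to the start.

Shape 6 is a regular polygon drawn with `<path>`. Its stroke #000000 means engrave at S218, F2506. After flipping Y the toolpath is (27.21,28.86) → (29.11,25.09) → (27.79,21.08) → (24.02,19.18) → (20.01,20.50) → (18.11,24.27) → (19.43,28.28) → (23.20,30.18) → (27.21,28.86), returning to the start.

(Gcodetools for Inkscape — laser output)
G21
G90
G0 X29.59 Y84.27
M3 S634
G01 X37.30 Y74.30 F1813
G01 X41.71 Y68.09
G01 X42.81 Y65.62
G01 X40.62 Y66.90
G0 X41.68 Y56.04
M3 S634
G01 X63.18 Y56.58 F1813
G01 X74.39 Y38.24
G01 X64.12 Y19.36
G01 X42.62 Y18.82
G01 X31.41 Y37.16
G01 X41.68 Y56.04
G0 X112.95 Y29.75
M3 S634
G01 X109.93 Y37.03 F1813
G01 X102.65 Y40.05
G01 X95.37 Y37.03
G01 X92.35 Y29.75
G01 X95.37 Y22.47
G01 X102.65 Y19.45
G01 X109.93 Y22.47
G01 X112.95 Y29.75
G0 X28.06 Y16.61
M3 S218
G01 X33.36 Y30.08 F2506
G01 X40.50 Y49.21
G01 X42.01 Y67.52
G01 X30.45 Y78.52
G0 X51.19 Y71.27
M3 S218
G01 X105.81 Y71.27 F2506
G01 X105.81 Y28.66
G01 X51.19 Y28.66
G01 X51.19 Y71.27
G0 X27.21 Y28.86
M3 S218
G01 X29.11 Y25.09 F2506
G01 X27.79 Y21.08
G01 X24.02 Y19.18
G01 X20.01 Y20.50
G01 X18.11 Y24.27
G01 X19.43 Y28.28
G01 X23.20 Y30.18
G01 X27.21 Y28.86
M5
G0 X0.00 Y0.00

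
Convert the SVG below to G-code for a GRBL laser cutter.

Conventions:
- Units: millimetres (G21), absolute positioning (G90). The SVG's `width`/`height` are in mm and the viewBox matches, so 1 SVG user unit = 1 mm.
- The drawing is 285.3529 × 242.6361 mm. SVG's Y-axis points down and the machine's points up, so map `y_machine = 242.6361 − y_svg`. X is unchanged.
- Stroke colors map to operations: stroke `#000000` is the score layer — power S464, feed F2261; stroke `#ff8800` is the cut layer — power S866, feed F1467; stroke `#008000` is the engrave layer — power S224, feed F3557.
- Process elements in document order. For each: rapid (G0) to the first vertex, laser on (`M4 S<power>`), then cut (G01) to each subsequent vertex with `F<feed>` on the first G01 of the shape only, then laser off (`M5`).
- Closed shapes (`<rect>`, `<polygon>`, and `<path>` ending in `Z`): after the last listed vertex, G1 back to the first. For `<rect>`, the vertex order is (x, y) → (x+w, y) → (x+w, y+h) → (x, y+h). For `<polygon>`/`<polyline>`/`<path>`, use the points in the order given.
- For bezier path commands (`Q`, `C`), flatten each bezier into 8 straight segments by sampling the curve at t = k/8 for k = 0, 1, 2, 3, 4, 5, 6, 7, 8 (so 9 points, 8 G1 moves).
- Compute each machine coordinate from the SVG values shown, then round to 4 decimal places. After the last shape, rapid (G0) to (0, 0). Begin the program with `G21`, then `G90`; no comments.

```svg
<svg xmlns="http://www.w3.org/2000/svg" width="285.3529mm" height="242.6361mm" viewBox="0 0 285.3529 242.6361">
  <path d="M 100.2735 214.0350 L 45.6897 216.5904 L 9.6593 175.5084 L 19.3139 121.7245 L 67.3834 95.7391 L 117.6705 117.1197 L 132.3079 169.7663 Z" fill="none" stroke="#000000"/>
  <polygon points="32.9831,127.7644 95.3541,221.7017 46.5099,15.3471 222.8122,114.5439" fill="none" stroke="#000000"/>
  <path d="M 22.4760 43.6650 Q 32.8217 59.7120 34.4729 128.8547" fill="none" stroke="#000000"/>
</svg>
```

1 u = 1 mm; y_m = 242.6361 − y.

[1] `<path>` regular polygon, #000000→score S464 F2261: (100.2735,28.6011) → (45.6897,26.0457) → (9.6593,67.1277) → (19.3139,120.9116) → (67.3834,146.8970) → (117.6705,125.5164) → (132.3079,72.8698) → (100.2735,28.6011) (closed)

[2] `<polygon>` closed polygon, #000000→score S464 F2261: (32.9831,114.8717) → (95.3541,20.9344) → (46.5099,227.2890) → (222.8122,128.0922) → (32.9831,114.8717) (closed)

[3] `<path>` quadratic bezier, #000000→score S464 F2261: (22.4760,198.9711) → (24.9266,194.1297) → (27.1054,187.6291) → (29.0126,179.4693) → (30.6481,169.6502) → (32.0118,158.1718) → (33.1039,145.0343) → (33.9242,130.2375) → (34.4729,113.7814)

G21
G90
G0 X100.2735 Y28.6011
M4 S464
G01 X45.6897 Y26.0457 F2261
G01 X9.6593 Y67.1277
G01 X19.3139 Y120.9116
G01 X67.3834 Y146.8970
G01 X117.6705 Y125.5164
G01 X132.3079 Y72.8698
G01 X100.2735 Y28.6011
M5
G0 X32.9831 Y114.8717
M4 S464
G01 X95.3541 Y20.9344 F2261
G01 X46.5099 Y227.2890
G01 X222.8122 Y128.0922
G01 X32.9831 Y114.8717
M5
G0 X22.4760 Y198.9711
M4 S464
G01 X24.9266 Y194.1297 F2261
G01 X27.1054 Y187.6291
G01 X29.0126 Y179.4693
G01 X30.6481 Y169.6502
G01 X32.0118 Y158.1718
G01 X33.1039 Y145.0343
G01 X33.9242 Y130.2375
G01 X34.4729 Y113.7814
M5
G0 X0.0000 Y0.0000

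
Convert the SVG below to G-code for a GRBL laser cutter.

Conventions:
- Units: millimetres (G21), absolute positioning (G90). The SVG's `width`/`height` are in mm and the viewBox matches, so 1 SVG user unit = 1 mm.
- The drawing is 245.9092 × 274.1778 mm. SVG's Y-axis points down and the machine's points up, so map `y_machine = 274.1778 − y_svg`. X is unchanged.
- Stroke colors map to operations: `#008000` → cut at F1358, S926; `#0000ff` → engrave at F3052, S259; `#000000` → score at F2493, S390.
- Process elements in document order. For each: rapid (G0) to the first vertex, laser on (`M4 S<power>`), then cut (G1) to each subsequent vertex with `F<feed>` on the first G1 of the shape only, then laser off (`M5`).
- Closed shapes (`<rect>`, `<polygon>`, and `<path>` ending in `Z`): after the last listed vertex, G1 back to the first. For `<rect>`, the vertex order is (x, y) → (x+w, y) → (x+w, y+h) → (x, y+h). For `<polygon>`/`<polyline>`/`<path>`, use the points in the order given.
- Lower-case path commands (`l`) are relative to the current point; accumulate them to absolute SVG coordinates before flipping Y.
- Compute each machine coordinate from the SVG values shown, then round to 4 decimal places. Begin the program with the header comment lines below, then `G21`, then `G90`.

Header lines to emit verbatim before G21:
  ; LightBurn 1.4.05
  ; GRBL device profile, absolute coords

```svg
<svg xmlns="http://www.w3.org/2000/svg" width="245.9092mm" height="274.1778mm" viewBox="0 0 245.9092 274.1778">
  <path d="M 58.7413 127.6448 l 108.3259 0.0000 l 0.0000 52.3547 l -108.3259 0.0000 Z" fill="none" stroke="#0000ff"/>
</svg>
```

Since the viewBox matches the mm dimensions, user units are millimetres directly. The only transform is the Y-flip y_m = 274.1778 − y_svg.

Shape 1 is a rectangle drawn with `<path>`. Its stroke #0000ff means engrave at S259, F3052. After flipping Y the toolpath is (58.7413,146.5330) → (167.0672,146.5330) → (167.0672,94.1783) → (58.7413,94.1783) → (58.7413,146.5330), returning to the start.

; LightBurn 1.4.05
; GRBL device profile, absolute coords
G21
G90
G0 X58.7413 Y146.5330
M4 S259
G1 X167.0672 Y146.5330 F3052
G1 X167.0672 Y94.1783
G1 X58.7413 Y94.1783
G1 X58.7413 Y146.5330
M5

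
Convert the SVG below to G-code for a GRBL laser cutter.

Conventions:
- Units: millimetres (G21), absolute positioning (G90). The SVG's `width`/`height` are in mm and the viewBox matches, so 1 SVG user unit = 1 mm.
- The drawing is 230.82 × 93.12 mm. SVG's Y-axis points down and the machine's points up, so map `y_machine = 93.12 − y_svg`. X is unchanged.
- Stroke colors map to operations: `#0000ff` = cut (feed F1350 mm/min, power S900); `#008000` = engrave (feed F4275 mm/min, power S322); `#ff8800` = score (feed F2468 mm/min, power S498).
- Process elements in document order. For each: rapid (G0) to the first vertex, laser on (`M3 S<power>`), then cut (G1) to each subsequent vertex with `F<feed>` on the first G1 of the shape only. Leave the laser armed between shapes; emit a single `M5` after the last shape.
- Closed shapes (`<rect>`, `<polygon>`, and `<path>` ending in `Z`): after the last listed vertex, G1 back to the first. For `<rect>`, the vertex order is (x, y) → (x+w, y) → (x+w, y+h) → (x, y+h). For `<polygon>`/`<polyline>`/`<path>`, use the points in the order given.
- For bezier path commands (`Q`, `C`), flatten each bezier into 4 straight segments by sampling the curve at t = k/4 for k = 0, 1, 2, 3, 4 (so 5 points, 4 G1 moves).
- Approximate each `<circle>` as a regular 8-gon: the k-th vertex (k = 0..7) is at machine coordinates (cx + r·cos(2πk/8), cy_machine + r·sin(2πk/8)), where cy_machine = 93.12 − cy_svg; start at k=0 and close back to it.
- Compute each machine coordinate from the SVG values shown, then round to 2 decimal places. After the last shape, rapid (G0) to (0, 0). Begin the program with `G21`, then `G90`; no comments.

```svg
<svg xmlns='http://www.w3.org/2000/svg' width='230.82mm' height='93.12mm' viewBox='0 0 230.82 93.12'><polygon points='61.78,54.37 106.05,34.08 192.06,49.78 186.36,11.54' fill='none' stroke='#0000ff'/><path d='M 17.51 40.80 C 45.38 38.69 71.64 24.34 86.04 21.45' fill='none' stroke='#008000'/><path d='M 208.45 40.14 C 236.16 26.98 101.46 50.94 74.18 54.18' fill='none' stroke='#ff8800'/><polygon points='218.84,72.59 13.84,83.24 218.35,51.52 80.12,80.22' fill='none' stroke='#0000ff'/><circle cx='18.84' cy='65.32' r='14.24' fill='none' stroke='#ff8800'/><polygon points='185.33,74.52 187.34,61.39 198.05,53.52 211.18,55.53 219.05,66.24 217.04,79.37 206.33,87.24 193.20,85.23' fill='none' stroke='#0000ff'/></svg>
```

Since the viewBox matches the mm dimensions, user units are millimetres directly. The only transform is the Y-flip y_m = 93.12 − y_svg.

Shape 1 is a closed polygon drawn with `<polygon>`. Its stroke #0000ff means cut at S900, F1350. After flipping Y the toolpath is (61.78,38.75) → (106.05,59.04) → (192.06,43.34) → (186.36,81.58) → (61.78,38.75), returning to the start.

Shape 2 is a cubic bezier drawn with `<path>`. Its stroke #008000 means engrave at S322, F4275. After flipping Y the toolpath is (17.51,52.32) → (37.95,55.83) → (56.83,61.70) → (73.18,67.72) → (86.04,71.67).

Shape 3 is a cubic bezier drawn with `<path>`. Its stroke #ff8800 means score at S498, F2468. After flipping Y the toolpath is (208.45,52.98) → (203.00,56.79) → (161.94,52.11) → (110.57,44.35) → (74.18,38.94).

Shape 4 is a closed polygon drawn with `<polygon>`. Its stroke #0000ff means cut at S900, F1350. After flipping Y the toolpath is (218.84,20.53) → (13.84,9.88) → (218.35,41.60) → (80.12,12.90) → (218.84,20.53), returning to the start.

Shape 5 is a circle drawn with `<circle>`. Its stroke #ff8800 means score at S498, F2468. After flipping Y the toolpath is (33.08,27.80) → (28.91,37.87) → (18.84,42.04) → (8.77,37.87) → (4.60,27.80) → (8.77,17.73) → (18.84,13.56) → (28.91,17.73) → (33.08,27.80), returning to the start.

Shape 6 is a regular polygon drawn with `<polygon>`. Its stroke #0000ff means cut at S900, F1350. After flipping Y the toolpath is (185.33,18.60) → (187.34,31.73) → (198.05,39.60) → (211.18,37.59) → (219.05,26.88) → (217.04,13.75) → (206.33,5.88) → (193.20,7.89) → (185.33,18.60), returning to the start.

G21
G90
G0 X61.78 Y38.75
M3 S900
G1 X106.05 Y59.04 F1350
G1 X192.06 Y43.34
G1 X186.36 Y81.58
G1 X61.78 Y38.75
G0 X17.51 Y52.32
M3 S322
G1 X37.95 Y55.83 F4275
G1 X56.83 Y61.70
G1 X73.18 Y67.72
G1 X86.04 Y71.67
G0 X208.45 Y52.98
M3 S498
G1 X203.00 Y56.79 F2468
G1 X161.94 Y52.11
G1 X110.57 Y44.35
G1 X74.18 Y38.94
G0 X218.84 Y20.53
M3 S900
G1 X13.84 Y9.88 F1350
G1 X218.35 Y41.60
G1 X80.12 Y12.90
G1 X218.84 Y20.53
G0 X33.08 Y27.80
M3 S498
G1 X28.91 Y37.87 F2468
G1 X18.84 Y42.04
G1 X8.77 Y37.87
G1 X4.60 Y27.80
G1 X8.77 Y17.73
G1 X18.84 Y13.56
G1 X28.91 Y17.73
G1 X33.08 Y27.80
G0 X185.33 Y18.60
M3 S900
G1 X187.34 Y31.73 F1350
G1 X198.05 Y39.60
G1 X211.18 Y37.59
G1 X219.05 Y26.88
G1 X217.04 Y13.75
G1 X206.33 Y5.88
G1 X193.20 Y7.89
G1 X185.33 Y18.60
M5
G0 X0.00 Y0.00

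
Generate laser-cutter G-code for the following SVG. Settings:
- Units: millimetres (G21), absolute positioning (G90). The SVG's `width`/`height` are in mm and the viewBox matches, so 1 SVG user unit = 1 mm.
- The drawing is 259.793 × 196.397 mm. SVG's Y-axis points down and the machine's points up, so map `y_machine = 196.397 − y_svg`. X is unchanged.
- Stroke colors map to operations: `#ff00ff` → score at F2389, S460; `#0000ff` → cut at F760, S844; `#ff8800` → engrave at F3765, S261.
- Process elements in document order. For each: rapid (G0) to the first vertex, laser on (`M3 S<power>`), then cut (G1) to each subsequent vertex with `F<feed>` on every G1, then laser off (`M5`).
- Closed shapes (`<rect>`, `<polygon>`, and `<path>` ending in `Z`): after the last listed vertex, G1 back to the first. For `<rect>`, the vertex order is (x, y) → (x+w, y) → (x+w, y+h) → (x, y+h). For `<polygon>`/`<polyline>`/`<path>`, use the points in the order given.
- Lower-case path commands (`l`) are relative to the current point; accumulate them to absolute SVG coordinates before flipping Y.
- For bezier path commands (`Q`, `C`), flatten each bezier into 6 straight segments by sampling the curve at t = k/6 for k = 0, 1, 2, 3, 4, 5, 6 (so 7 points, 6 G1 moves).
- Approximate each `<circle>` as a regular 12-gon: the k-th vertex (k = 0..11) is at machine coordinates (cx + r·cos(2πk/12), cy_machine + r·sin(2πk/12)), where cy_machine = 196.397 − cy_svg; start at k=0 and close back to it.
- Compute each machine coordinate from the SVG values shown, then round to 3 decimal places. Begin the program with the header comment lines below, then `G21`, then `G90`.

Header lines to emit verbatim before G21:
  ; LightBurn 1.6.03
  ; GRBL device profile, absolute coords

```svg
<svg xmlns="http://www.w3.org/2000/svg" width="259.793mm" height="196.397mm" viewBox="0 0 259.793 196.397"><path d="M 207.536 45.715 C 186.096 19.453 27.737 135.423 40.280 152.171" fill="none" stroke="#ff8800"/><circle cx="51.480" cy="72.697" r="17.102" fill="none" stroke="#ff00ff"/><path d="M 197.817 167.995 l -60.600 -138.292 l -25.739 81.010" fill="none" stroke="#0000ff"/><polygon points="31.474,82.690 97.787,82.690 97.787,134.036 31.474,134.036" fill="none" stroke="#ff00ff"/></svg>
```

; LightBurn 1.6.03
; GRBL device profile, absolute coords
G21
G90
G0 X207.536 Y150.682
M3 S261
G1 X186.831 Y153.078 F3765
G1 X151.857 Y138.476 F3765
G1 X111.164 Y113.583 F3765
G1 X73.304 Y85.105 F3765
G1 X46.825 Y59.751 F3765
G1 X40.280 Y44.226 F3765
M5
G0 X68.582 Y123.700
M3 S460
G1 X66.291 Y132.251 F2389
G1 X60.031 Y138.511 F2389
G1 X51.480 Y140.802 F2389
G1 X42.929 Y138.511 F2389
G1 X36.669 Y132.251 F2389
G1 X34.378 Y123.700 F2389
G1 X36.669 Y115.149 F2389
G1 X42.929 Y108.889 F2389
G1 X51.480 Y106.598 F2389
G1 X60.031 Y108.889 F2389
G1 X66.291 Y115.149 F2389
G1 X68.582 Y123.700 F2389
M5
G0 X197.817 Y28.402
M3 S844
G1 X137.217 Y166.694 F760
G1 X111.478 Y85.684 F760
M5
G0 X31.474 Y113.707
M3 S460
G1 X97.787 Y113.707 F2389
G1 X97.787 Y62.361 F2389
G1 X31.474 Y62.361 F2389
G1 X31.474 Y113.707 F2389
M5

Since the viewBox matches the mm dimensions, user units are millimetres directly. The only transform is the Y-flip y_m = 196.397 − y_svg.

Shape 1 is a cubic bezier drawn with `<path>`. Its stroke #ff8800 means engrave at S261, F3765. After flipping Y the toolpath is (207.536,150.682) → (186.831,153.078) → (151.857,138.476) → (111.164,113.583) → (73.304,85.105) → (46.825,59.751) → (40.280,44.226).

Shape 2 is a circle drawn with `<circle>`. Its stroke #ff00ff means score at S460, F2389. After flipping Y the toolpath is (68.582,123.700) → (66.291,132.251) → (60.031,138.511) → (51.480,140.802) → (42.929,138.511) → (36.669,132.251) → (34.378,123.700) → (36.669,115.149) → (42.929,108.889) → (51.480,106.598) → (60.031,108.889) → (66.291,115.149) → (68.582,123.700), returning to the start.

Shape 3 is a open polyline drawn with `<path>`. Its stroke #0000ff means cut at S844, F760. After flipping Y the toolpath is (197.817,28.402) → (137.217,166.694) → (111.478,85.684).

Shape 4 is a rectangle drawn with `<polygon>`. Its stroke #ff00ff means score at S460, F2389. After flipping Y the toolpath is (31.474,113.707) → (97.787,113.707) → (97.787,62.361) → (31.474,62.361) → (31.474,113.707), returning to the start.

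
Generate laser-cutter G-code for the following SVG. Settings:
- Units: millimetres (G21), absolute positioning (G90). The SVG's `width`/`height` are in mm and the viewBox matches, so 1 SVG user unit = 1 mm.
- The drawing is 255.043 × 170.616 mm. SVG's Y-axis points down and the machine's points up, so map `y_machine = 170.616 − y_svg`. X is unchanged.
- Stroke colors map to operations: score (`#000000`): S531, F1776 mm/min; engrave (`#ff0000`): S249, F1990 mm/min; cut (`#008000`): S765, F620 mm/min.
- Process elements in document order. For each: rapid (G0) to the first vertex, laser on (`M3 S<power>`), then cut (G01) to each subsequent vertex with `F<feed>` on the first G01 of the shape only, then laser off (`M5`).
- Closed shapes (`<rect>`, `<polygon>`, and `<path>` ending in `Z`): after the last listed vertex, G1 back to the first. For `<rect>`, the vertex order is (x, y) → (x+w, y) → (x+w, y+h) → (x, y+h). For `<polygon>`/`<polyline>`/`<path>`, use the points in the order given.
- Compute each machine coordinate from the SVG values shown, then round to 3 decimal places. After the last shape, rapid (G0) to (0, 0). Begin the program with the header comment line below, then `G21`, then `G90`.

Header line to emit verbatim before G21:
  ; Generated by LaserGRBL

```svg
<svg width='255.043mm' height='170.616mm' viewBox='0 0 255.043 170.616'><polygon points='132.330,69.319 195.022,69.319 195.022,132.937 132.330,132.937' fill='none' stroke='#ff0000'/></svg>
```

1 u = 1 mm; y_m = 170.616 − y.

[1] `<polygon>` rectangle, #ff0000→engrave S249 F1990: (132.330,101.297) → (195.022,101.297) → (195.022,37.679) → (132.330,37.679) → (132.330,101.297) (closed)

; Generated by LaserGRBL
G21
G90
G0 X132.330 Y101.297
M3 S249
G01 X195.022 Y101.297 F1990
G01 X195.022 Y37.679
G01 X132.330 Y37.679
G01 X132.330 Y101.297
M5
G0 X0.000 Y0.000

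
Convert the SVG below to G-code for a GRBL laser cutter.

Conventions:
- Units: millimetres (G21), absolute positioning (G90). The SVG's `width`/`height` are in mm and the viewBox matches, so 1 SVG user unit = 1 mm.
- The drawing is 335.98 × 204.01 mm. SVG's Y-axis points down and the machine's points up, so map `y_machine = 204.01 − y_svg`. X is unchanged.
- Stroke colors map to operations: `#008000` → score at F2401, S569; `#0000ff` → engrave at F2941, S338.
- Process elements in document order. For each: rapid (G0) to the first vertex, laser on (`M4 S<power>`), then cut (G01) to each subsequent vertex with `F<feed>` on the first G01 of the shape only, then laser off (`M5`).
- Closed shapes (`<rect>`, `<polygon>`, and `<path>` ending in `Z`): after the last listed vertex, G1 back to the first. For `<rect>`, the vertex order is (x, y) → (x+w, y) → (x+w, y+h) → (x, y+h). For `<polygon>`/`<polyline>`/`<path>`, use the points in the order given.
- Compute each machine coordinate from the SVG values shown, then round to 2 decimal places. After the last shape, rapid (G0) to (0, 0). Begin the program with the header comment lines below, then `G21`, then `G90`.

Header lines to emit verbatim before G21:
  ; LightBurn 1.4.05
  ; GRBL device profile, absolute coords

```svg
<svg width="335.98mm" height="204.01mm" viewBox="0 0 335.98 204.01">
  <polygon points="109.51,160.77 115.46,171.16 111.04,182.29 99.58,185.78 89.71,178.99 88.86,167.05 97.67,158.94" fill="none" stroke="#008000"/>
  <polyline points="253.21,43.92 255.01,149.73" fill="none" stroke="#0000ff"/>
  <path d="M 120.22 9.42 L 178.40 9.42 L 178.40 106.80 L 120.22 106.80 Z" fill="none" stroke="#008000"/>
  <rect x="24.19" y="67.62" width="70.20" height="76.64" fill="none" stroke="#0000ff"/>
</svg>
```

1 u = 1 mm; y_m = 204.01 − y.

[1] `<polygon>` regular polygon, #008000→score S569 F2401: (109.51,43.24) → (115.46,32.85) → (111.04,21.72) → (99.58,18.23) → (89.71,25.02) → (88.86,36.96) → (97.67,45.07) → (109.51,43.24) (closed)

[2] `<polyline>` line segment, #0000ff→engrave S338 F2941: (253.21,160.09) → (255.01,54.28)

[3] `<path>` rectangle, #008000→score S569 F2401: (120.22,194.59) → (178.40,194.59) → (178.40,97.21) → (120.22,97.21) → (120.22,194.59) (closed)

[4] `<rect>` rectangle, #0000ff→engrave S338 F2941: (24.19,136.39) → (94.39,136.39) → (94.39,59.75) → (24.19,59.75) → (24.19,136.39) (closed)

; LightBurn 1.4.05
; GRBL device profile, absolute coords
G21
G90
G0 X109.51 Y43.24
M4 S569
G01 X115.46 Y32.85 F2401
G01 X111.04 Y21.72
G01 X99.58 Y18.23
G01 X89.71 Y25.02
G01 X88.86 Y36.96
G01 X97.67 Y45.07
G01 X109.51 Y43.24
M5
G0 X253.21 Y160.09
M4 S338
G01 X255.01 Y54.28 F2941
M5
G0 X120.22 Y194.59
M4 S569
G01 X178.40 Y194.59 F2401
G01 X178.40 Y97.21
G01 X120.22 Y97.21
G01 X120.22 Y194.59
M5
G0 X24.19 Y136.39
M4 S338
G01 X94.39 Y136.39 F2941
G01 X94.39 Y59.75
G01 X24.19 Y59.75
G01 X24.19 Y136.39
M5
G0 X0.00 Y0.00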